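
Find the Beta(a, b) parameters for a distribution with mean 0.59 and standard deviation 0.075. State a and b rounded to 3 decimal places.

a = 24.783, b = 17.222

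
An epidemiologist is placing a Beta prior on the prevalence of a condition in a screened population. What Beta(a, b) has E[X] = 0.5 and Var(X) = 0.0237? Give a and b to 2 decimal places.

Write ν = a+b; then a = μν and Var = μ(1−μ)/(ν+1).
ν = μ(1−μ)/Var − 1 = 0.25/0.0237 − 1 = 9.5485.
a = 0.5·9.5485 = 4.77, b = 0.5·9.5485 = 4.77.

a = 4.77, b = 4.77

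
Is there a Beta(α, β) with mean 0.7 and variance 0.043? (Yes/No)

Yes

The Beta variance bound is σ² < μ(1−μ).
Here μ(1−μ) = 0.7×0.3 = 0.21, and 0.043 < 0.21.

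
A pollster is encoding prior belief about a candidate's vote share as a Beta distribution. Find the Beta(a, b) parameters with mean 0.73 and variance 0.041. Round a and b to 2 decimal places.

a = 2.78, b = 1.03

By moment matching, a+b = μ(1−μ)/σ² − 1 = (0.73·0.27)/0.041 − 1 = 4.8073 − 1 = 3.8073.
Since a/(a+b) = μ, a = 0.73·3.8073 = 2.78 and b = 0.27·3.8073 = 1.03.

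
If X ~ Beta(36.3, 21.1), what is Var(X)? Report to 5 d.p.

Var = αβ/[(α+β)²(α+β+1)] = (36.3×21.1)/(57.4²×58.4) = 765.93/192413.984 = 0.00398.

0.00398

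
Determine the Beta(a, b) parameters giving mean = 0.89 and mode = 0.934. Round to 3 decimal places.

With s = a+b: μ = a/s and mode = (a−1)/(s−2). Eliminating a = μs,
μs − 1 = m(s−2) ⇒ s(μ−m) = 1−2m ⇒ s = -0.868/-0.044 = 19.7273.
So a = μs = 17.557, b = (1−μ)s = 2.170.

a = 17.557, b = 2.170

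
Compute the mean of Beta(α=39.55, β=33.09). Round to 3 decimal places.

0.544

The Beta mean is α/(α+β) = 39.55/(39.55+33.09) = 0.544.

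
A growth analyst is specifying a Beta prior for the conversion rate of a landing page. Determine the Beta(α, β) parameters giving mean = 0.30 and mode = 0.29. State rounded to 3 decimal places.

Let s = α+β. Mean gives α = μs = 0.30s; mode gives (α−1)/(s−2) = 0.29.
Substituting: 0.30s − 1 = 0.29(s−2) = 0.29s − 0.58, so 0.01s = 0.42 and s = 42.0000.
Then α = 0.30×42.0000 = 12.600 and β = s−α = 29.400.

α = 12.600, β = 29.400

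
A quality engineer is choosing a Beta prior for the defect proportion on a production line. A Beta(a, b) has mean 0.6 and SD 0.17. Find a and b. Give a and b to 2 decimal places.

First σ² = 0.0289. Setting a = μn, b = (1−μ)n with n = a+b,
μ(1−μ)/(n+1) = 0.0289 ⇒ n+1 = 0.24/0.0289 = 8.3045 ⇒ n = 7.3045.
Hence a = 0.6×7.3045 = 4.38, b = 0.4×7.3045 = 2.92.

a = 4.38, b = 2.92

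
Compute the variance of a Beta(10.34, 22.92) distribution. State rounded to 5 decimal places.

μ = 10.34/33.26 = 0.310884; Var = μ(1−μ)/(α+β+1) = 0.2142351/34.26 = 0.00625.

0.00625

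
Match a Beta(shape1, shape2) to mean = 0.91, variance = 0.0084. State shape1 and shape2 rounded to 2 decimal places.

Let s = shape1+shape2. The Beta variance is μ(1−μ)/(s+1).
So s+1 = μ(1−μ)/σ² = (0.91×0.09)/0.0084 = 0.0819/0.0084 = 9.7500, giving s = 8.7500.
Then shape1 = μs = 0.91×8.7500 = 7.96 and shape2 = (1−μ)s = 0.09×8.7500 = 0.79.

shape1 = 7.96, shape2 = 0.79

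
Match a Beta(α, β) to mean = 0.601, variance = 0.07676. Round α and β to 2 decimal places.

α = 1.28, β = 0.85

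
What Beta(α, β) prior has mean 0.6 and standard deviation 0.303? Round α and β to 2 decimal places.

Variance = 0.303² = 0.091809. The moment-matching identity α+β = μ(1−μ)/Var − 1 gives
α+β = 0.24/0.091809 − 1 = 1.6141, so α = μ·1.6141 = 0.97 and β = (1−μ)·1.6141 = 0.65.

α = 0.97, β = 0.65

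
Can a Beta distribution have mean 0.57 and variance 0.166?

The Beta variance bound is σ² < μ(1−μ).
Here μ(1−μ) = 0.57×0.43 = 0.2451, and 0.166 < 0.2451.

Yes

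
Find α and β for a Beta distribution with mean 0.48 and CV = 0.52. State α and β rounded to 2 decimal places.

Var = (CV·μ)² = (0.52×0.48)² = 0.062300.
α+β = μ(1−μ)/Var − 1 = 0.2496/0.062300 − 1 = 3.0064.
Thus α = 0.48·3.0064 = 1.44 and β = 0.52·3.0064 = 1.56.

α = 1.44, β = 1.56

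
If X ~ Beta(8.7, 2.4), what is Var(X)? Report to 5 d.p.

0.01401

Var = αβ/[(α+β)²(α+β+1)] = (8.7×2.4)/(11.1²×12.1) = 20.88/1490.841 = 0.01401.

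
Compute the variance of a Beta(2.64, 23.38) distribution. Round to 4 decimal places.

0.0034

Var = αβ/[(α+β)²(α+β+1)] = (2.64×23.38)/(26.02²×27.02) = 61.7232/18293.631608 = 0.0034.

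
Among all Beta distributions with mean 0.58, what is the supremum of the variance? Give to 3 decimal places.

Var = μ(1−μ)/(α+β+1), which approaches μ(1−μ) as α+β → 0.
So the supremum is μ(1−μ) = 0.58×0.42 = 0.244.

0.244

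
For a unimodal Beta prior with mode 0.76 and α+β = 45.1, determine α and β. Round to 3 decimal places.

α = 33.756, β = 11.344

Since the density peak of Beta(α,β) is at (α−1)/(α+β−2),
α = 1 + 0.76(45.1−2) = 33.756 and β = 45.1 − 33.756 = 11.344.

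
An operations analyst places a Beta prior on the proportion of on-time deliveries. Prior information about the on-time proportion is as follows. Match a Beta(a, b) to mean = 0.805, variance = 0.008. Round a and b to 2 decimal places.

By moment matching, a+b = μ(1−μ)/σ² − 1 = (0.805·0.195)/0.008 − 1 = 19.6219 − 1 = 18.6219.
Since a/(a+b) = μ, a = 0.805·18.6219 = 14.99 and b = 0.195·18.6219 = 3.63.

a = 14.99, b = 3.63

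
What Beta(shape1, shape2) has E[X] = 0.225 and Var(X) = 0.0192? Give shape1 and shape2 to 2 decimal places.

shape1 = 1.82, shape2 = 6.26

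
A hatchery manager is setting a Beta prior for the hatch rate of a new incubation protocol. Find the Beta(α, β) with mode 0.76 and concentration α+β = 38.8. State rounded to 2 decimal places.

For α,β>1 the mode is (α−1)/(α+β−2), so α = mode·(κ−2)+1 = 0.76×36.8+1 = 28.97.
And β = (1−mode)·(κ−2)+1 = 0.24×36.8+1 = 9.83.

α = 28.97, β = 9.83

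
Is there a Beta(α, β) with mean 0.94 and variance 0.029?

The Beta variance bound is σ² < μ(1−μ).
Here μ(1−μ) = 0.94×0.06 = 0.0564, and 0.029 < 0.0564.

Yes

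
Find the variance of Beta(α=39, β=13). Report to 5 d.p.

α+β = 52 and αβ = 507, so Var = αβ/[(α+β)²(α+β+1)] = 507/143312 = 0.00354.

0.00354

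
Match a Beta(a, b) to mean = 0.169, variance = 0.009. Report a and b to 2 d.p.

By moment matching, a+b = μ(1−μ)/σ² − 1 = (0.169·0.831)/0.009 − 1 = 15.6043 − 1 = 14.6043.
Since a/(a+b) = μ, a = 0.169·14.6043 = 2.47 and b = 0.831·14.6043 = 12.14.

a = 2.47, b = 12.14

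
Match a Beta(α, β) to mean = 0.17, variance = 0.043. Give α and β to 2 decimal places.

By moment matching, α+β = μ(1−μ)/σ² − 1 = (0.17·0.83)/0.043 − 1 = 3.2814 − 1 = 2.2814.
Since α/(α+β) = μ, α = 0.17·2.2814 = 0.39 and β = 0.83·2.2814 = 1.89.

α = 0.39, β = 1.89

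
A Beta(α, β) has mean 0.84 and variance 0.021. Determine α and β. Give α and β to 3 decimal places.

By moment matching, α+β = μ(1−μ)/σ² − 1 = (0.84·0.16)/0.021 − 1 = 6.4000 − 1 = 5.4000.
Since α/(α+β) = μ, α = 0.84·5.4000 = 4.536 and β = 0.16·5.4000 = 0.864.

α = 4.536, β = 0.864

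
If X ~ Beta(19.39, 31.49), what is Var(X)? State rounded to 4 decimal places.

0.0045

α+β = 50.88 and αβ = 610.5911, so Var = αβ/[(α+β)²(α+β+1)] = 610.5911/134305.615872 = 0.0045.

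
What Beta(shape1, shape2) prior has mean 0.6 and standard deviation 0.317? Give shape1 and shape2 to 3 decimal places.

σ² = 0.317² = 0.100489.
With s = shape1+shape2, Var = μ(1−μ)/(s+1), so s+1 = (0.6×0.4)/0.100489 = 2.3883 and s = 1.3883.
shape1 = μs = 0.833, shape2 = (1−μ)s = 0.555.

shape1 = 0.833, shape2 = 0.555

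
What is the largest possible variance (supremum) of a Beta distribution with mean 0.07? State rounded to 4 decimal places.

0.0651

For fixed mean μ the Beta variance is μ(1−μ)/(α+β+1), increasing as α+β decreases.
Its least upper bound (not attained) is μ(1−μ) = 0.07·0.93 = 0.0651.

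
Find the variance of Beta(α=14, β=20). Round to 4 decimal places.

0.0069

α+β = 34 and αβ = 280, so Var = αβ/[(α+β)²(α+β+1)] = 280/40460 = 0.0069.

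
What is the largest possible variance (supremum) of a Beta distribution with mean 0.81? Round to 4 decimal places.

0.1539

Var = μ(1−μ)/(α+β+1), which approaches μ(1−μ) as α+β → 0.
So the supremum is μ(1−μ) = 0.81×0.19 = 0.1539.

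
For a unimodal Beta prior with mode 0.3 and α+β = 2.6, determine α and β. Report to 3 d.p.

α = 1.180, β = 1.420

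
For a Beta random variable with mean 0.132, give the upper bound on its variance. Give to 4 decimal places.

0.1146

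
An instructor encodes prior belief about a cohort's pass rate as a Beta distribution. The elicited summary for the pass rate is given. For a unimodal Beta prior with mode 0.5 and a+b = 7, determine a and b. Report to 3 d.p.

For a,b>1 the mode is (a−1)/(a+b−2), so a = mode·(κ−2)+1 = 0.5×5+1 = 3.500.
And b = (1−mode)·(κ−2)+1 = 0.5×5+1 = 3.500.

a = 3.500, b = 3.500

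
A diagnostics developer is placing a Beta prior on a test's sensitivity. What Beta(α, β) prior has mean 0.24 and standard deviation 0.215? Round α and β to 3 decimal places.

Variance = 0.215² = 0.046225. The moment-matching identity α+β = μ(1−μ)/Var − 1 gives
α+β = 0.1824/0.046225 − 1 = 2.9459, so α = μ·2.9459 = 0.707 and β = (1−μ)·2.9459 = 2.239.

α = 0.707, β = 2.239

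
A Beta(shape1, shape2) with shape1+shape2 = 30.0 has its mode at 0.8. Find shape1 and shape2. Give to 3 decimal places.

shape1 = 23.400, shape2 = 6.600

For shape1,shape2>1 the mode is (shape1−1)/(shape1+shape2−2), so shape1 = mode·(κ−2)+1 = 0.8×28.0+1 = 23.400.
And shape2 = (1−mode)·(κ−2)+1 = 0.2×28.0+1 = 6.600.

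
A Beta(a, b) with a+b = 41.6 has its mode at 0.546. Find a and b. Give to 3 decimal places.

Mode = (a−1)/(κ−2) with κ = a+b, so a−1 = 0.546·39.6 = 21.622.
a = 22.622; b = κ − a = 18.978.

a = 22.622, b = 18.978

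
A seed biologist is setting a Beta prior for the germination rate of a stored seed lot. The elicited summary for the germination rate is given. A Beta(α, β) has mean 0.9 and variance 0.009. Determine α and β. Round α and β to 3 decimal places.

Let s = α+β. The Beta variance is μ(1−μ)/(s+1).
So s+1 = μ(1−μ)/σ² = (0.9×0.1)/0.009 = 0.09/0.009 = 10.0000, giving s = 9.0000.
Then α = μs = 0.9×9.0000 = 8.100 and β = (1−μ)s = 0.1×9.0000 = 0.900.

α = 8.100, β = 0.900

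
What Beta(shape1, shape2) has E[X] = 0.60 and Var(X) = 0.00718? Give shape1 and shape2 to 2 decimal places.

shape1 = 19.46, shape2 = 12.97

By moment matching, shape1+shape2 = μ(1−μ)/σ² − 1 = (0.60·0.40)/0.00718 − 1 = 33.4262 − 1 = 32.4262.
Since shape1/(shape1+shape2) = μ, shape1 = 0.60·32.4262 = 19.46 and shape2 = 0.40·32.4262 = 12.97.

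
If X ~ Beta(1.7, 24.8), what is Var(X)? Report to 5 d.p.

0.00218

α+β = 26.5 and αβ = 42.16, so Var = αβ/[(α+β)²(α+β+1)] = 42.16/19311.875 = 0.00218.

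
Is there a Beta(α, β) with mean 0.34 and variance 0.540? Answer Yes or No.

For any Beta, Var(X) < E[X]·(1−E[X]).
Here μ(1−μ) = 0.34×0.66 = 0.2244, and 0.540 ≥ 0.2244.

No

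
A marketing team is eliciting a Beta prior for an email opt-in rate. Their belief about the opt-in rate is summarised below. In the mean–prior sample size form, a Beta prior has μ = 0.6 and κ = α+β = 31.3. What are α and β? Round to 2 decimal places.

Split κ in proportion μ : (1−μ): α = 0.6·31.3 = 18.78, β = 31.3 − 18.78 = 12.52.

α = 18.78, β = 12.52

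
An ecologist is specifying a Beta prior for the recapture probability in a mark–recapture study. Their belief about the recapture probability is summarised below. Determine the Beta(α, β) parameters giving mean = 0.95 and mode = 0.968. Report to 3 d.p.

α = 49.400, β = 2.600

Let s = α+β. Mean gives α = μs = 0.95s; mode gives (α−1)/(s−2) = 0.968.
Substituting: 0.95s − 1 = 0.968(s−2) = 0.968s − 1.936, so -0.018s = -0.936 and s = 52.0000.
Then α = 0.95×52.0000 = 49.400 and β = s−α = 2.600.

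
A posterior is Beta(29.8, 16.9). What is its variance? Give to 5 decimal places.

μ = 29.8/46.7 = 0.638116; Var = μ(1−μ)/(α+β+1) = 0.2309241/47.7 = 0.00484.

0.00484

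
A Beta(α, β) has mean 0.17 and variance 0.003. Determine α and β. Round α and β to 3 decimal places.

α = 7.826, β = 38.208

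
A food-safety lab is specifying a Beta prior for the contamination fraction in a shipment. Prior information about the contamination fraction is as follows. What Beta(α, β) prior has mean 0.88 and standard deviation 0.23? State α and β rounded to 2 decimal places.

First σ² = 0.0529. Setting α = μn, β = (1−μ)n with n = α+β,
μ(1−μ)/(n+1) = 0.0529 ⇒ n+1 = 0.1056/0.0529 = 1.9962 ⇒ n = 0.9962.
Hence α = 0.88×0.9962 = 0.88, β = 0.12×0.9962 = 0.12.

α = 0.88, β = 0.12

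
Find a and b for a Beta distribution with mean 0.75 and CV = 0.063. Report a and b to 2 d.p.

Var = (CV·μ)² = (0.063×0.75)² = 0.002233.
a+b = μ(1−μ)/Var − 1 = 0.1875/0.002233 − 1 = 82.9842.
Thus a = 0.75·82.9842 = 62.24 and b = 0.25·82.9842 = 20.75.

a = 62.24, b = 20.75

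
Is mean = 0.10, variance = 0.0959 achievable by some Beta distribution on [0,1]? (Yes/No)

The Beta variance bound is σ² < μ(1−μ).
Here μ(1−μ) = 0.10×0.90 = 0.0900, and 0.0959 ≥ 0.0900.

No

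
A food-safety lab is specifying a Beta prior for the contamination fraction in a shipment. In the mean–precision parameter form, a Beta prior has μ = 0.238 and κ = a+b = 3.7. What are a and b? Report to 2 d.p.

a = μκ = 0.238×3.7 = 0.88 and b = (1−μ)κ = 0.762×3.7 = 2.82.

a = 0.88, b = 2.82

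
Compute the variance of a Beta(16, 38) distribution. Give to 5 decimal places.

Var = αβ/[(α+β)²(α+β+1)] = (16×38)/(54²×55) = 608/160380 = 0.00379.

0.00379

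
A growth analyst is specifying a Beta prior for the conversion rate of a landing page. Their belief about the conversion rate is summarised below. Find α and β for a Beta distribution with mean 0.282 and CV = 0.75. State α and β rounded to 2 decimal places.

σ = CV·μ = 0.75×0.282 = 0.21150, so σ² = 0.044732.
s+1 = μ(1−μ)/σ² = 0.202476/0.044732 = 4.5264, so s = α+β = 3.5264.
α = μs = 0.99, β = (1−μ)s = 2.53.

α = 0.99, β = 2.53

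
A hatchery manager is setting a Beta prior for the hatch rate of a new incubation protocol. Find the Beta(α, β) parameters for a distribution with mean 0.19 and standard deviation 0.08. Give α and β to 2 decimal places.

σ² = 0.08² = 0.0064.
With s = α+β, Var = μ(1−μ)/(s+1), so s+1 = (0.19×0.81)/0.0064 = 24.0469 and s = 23.0469.
α = μs = 4.38, β = (1−μ)s = 18.67.

α = 4.38, β = 18.67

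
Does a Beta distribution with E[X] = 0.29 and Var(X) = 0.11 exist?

Yes

A Beta with mean μ has variance μ(1−μ)/(α+β+1) < μ(1−μ).
Here μ(1−μ) = 0.29×0.71 = 0.2059, and 0.11 < 0.2059.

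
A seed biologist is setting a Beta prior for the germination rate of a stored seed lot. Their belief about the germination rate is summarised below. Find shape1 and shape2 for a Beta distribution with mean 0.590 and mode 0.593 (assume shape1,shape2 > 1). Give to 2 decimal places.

shape1 = 36.58, shape2 = 25.42

With s = shape1+shape2: μ = shape1/s and mode = (shape1−1)/(s−2). Eliminating shape1 = μs,
μs − 1 = m(s−2) ⇒ s(μ−m) = 1−2m ⇒ s = -0.186/-0.003 = 62.0000.
So shape1 = μs = 36.58, shape2 = (1−μ)s = 25.42.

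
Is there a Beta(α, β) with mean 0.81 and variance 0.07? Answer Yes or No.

The Beta variance bound is σ² < μ(1−μ).
Here μ(1−μ) = 0.81×0.19 = 0.1539, and 0.07 < 0.1539.

Yes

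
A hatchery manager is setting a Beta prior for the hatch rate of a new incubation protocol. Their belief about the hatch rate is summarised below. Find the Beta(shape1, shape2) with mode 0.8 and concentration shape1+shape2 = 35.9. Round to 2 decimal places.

shape1 = 28.12, shape2 = 7.78

Mode = (shape1−1)/(κ−2) with κ = shape1+shape2, so shape1−1 = 0.8·33.9 = 27.12.
shape1 = 28.12; shape2 = κ − shape1 = 7.78.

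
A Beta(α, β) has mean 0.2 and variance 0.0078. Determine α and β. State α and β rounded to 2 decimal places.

α = 3.90, β = 15.61

By moment matching, α+β = μ(1−μ)/σ² − 1 = (0.2·0.8)/0.0078 − 1 = 20.5128 − 1 = 19.5128.
Since α/(α+β) = μ, α = 0.2·19.5128 = 3.90 and β = 0.8·19.5128 = 15.61.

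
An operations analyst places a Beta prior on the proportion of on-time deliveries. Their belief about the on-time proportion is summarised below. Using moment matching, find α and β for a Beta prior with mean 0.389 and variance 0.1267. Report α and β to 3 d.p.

α = 0.341, β = 0.535

Write ν = α+β; then α = μν and Var = μ(1−μ)/(ν+1).
ν = μ(1−μ)/Var − 1 = 0.237679/0.1267 − 1 = 0.8759.
α = 0.389·0.8759 = 0.341, β = 0.611·0.8759 = 0.535.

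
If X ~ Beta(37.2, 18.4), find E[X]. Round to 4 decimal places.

0.6691

E[X] = α/(α+β) = 37.2/55.6 = 0.6691.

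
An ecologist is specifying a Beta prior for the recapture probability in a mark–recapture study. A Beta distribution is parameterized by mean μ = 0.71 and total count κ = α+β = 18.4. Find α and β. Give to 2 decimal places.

α = μκ = 0.71×18.4 = 13.06 and β = (1−μ)κ = 0.29×18.4 = 5.34.

α = 13.06, β = 5.34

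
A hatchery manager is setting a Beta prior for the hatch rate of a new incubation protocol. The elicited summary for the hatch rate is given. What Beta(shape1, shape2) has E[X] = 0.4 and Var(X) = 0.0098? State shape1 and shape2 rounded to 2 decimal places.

shape1 = 9.40, shape2 = 14.09

Write ν = shape1+shape2; then shape1 = μν and Var = μ(1−μ)/(ν+1).
ν = μ(1−μ)/Var − 1 = 0.24/0.0098 − 1 = 23.4898.
shape1 = 0.4·23.4898 = 9.40, shape2 = 0.6·23.4898 = 14.09.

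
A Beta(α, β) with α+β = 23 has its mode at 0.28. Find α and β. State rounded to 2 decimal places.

α = 6.88, β = 16.12

For α,β>1 the mode is (α−1)/(α+β−2), so α = mode·(κ−2)+1 = 0.28×21+1 = 6.88.
And β = (1−mode)·(κ−2)+1 = 0.72×21+1 = 16.12.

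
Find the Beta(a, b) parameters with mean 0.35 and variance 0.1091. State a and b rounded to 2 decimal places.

Let s = a+b. The Beta variance is μ(1−μ)/(s+1).
So s+1 = μ(1−μ)/σ² = (0.35×0.65)/0.1091 = 0.2275/0.1091 = 2.0852, giving s = 1.0852.
Then a = μs = 0.35×1.0852 = 0.38 and b = (1−μ)s = 0.65×1.0852 = 0.71.

a = 0.38, b = 0.71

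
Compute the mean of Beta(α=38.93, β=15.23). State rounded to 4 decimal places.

E[X] = α/(α+β) = 38.93/54.16 = 0.7188.

0.7188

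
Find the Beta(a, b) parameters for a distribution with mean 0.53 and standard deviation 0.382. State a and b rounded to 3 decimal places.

a = 0.375, b = 0.332

Variance = 0.382² = 0.145924. The moment-matching identity a+b = μ(1−μ)/Var − 1 gives
a+b = 0.2491/0.145924 − 1 = 0.7071, so a = μ·0.7071 = 0.375 and b = (1−μ)·0.7071 = 0.332.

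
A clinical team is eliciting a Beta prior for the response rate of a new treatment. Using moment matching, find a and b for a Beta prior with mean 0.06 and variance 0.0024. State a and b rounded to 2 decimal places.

Write ν = a+b; then a = μν and Var = μ(1−μ)/(ν+1).
ν = μ(1−μ)/Var − 1 = 0.0564/0.0024 − 1 = 22.5000.
a = 0.06·22.5000 = 1.35, b = 0.94·22.5000 = 21.15.

a = 1.35, b = 21.15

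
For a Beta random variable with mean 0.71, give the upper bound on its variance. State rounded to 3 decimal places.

Var = μ(1−μ)/(α+β+1), which approaches μ(1−μ) as α+β → 0.
So the supremum is μ(1−μ) = 0.71×0.29 = 0.206.

0.206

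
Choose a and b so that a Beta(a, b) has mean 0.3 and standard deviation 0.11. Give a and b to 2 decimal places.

σ² = 0.11² = 0.0121.
With s = a+b, Var = μ(1−μ)/(s+1), so s+1 = (0.3×0.7)/0.0121 = 17.3554 and s = 16.3554.
a = μs = 4.91, b = (1−μ)s = 11.45.

a = 4.91, b = 11.45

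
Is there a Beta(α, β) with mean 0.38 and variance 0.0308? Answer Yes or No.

The Beta variance bound is σ² < μ(1−μ).
Here μ(1−μ) = 0.38×0.62 = 0.2356, and 0.0308 < 0.2356.

Yes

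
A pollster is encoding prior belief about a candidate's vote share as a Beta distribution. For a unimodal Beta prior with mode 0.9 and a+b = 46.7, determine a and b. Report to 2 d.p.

For a,b>1 the mode is (a−1)/(a+b−2), so a = mode·(κ−2)+1 = 0.9×44.7+1 = 41.23.
And b = (1−mode)·(κ−2)+1 = 0.1×44.7+1 = 5.47.

a = 41.23, b = 5.47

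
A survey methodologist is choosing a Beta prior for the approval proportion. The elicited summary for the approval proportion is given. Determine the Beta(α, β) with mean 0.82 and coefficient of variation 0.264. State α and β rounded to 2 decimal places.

Var = (CV·μ)² = (0.264×0.82)² = 0.046864.
α+β = μ(1−μ)/Var − 1 = 0.1476/0.046864 − 1 = 2.1496.
Thus α = 0.82·2.1496 = 1.76 and β = 0.18·2.1496 = 0.39.

α = 1.76, β = 0.39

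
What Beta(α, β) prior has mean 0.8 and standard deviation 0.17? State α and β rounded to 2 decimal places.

σ² = 0.17² = 0.0289.
With s = α+β, Var = μ(1−μ)/(s+1), so s+1 = (0.8×0.2)/0.0289 = 5.5363 and s = 4.5363.
α = μs = 3.63, β = (1−μ)s = 0.91.

α = 3.63, β = 0.91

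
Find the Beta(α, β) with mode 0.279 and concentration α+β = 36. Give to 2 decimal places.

Mode = (α−1)/(κ−2) with κ = α+β, so α−1 = 0.279·34 = 9.49.
α = 10.49; β = κ − α = 25.51.

α = 10.49, β = 25.51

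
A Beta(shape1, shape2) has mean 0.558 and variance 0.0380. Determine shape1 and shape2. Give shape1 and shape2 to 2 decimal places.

Let s = shape1+shape2. The Beta variance is μ(1−μ)/(s+1).
So s+1 = μ(1−μ)/σ² = (0.558×0.442)/0.0380 = 0.246636/0.0380 = 6.4904, giving s = 5.4904.
Then shape1 = μs = 0.558×5.4904 = 3.06 and shape2 = (1−μ)s = 0.442×5.4904 = 2.43.

shape1 = 3.06, shape2 = 2.43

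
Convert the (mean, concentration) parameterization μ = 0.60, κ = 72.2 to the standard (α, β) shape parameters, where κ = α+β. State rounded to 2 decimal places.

α = 43.32, β = 28.88

Split κ in proportion μ : (1−μ): α = 0.60·72.2 = 43.32, β = 72.2 − 43.32 = 28.88.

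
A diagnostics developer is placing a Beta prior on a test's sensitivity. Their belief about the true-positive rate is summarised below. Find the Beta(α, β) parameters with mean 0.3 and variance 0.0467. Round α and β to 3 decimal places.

By moment matching, α+β = μ(1−μ)/σ² − 1 = (0.3·0.7)/0.0467 − 1 = 4.4968 − 1 = 3.4968.
Since α/(α+β) = μ, α = 0.3·3.4968 = 1.049 and β = 0.7·3.4968 = 2.448.

α = 1.049, β = 2.448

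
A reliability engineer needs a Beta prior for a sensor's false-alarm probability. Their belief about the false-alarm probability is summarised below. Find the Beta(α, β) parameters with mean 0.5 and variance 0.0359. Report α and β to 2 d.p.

Write ν = α+β; then α = μν and Var = μ(1−μ)/(ν+1).
ν = μ(1−μ)/Var − 1 = 0.25/0.0359 − 1 = 5.9638.
α = 0.5·5.9638 = 2.98, β = 0.5·5.9638 = 2.98.

α = 2.98, β = 2.98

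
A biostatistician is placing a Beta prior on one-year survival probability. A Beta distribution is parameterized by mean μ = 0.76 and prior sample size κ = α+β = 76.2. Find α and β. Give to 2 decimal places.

α = 57.91, β = 18.29

α = μκ = 0.76×76.2 = 57.91 and β = (1−μ)κ = 0.24×76.2 = 18.29.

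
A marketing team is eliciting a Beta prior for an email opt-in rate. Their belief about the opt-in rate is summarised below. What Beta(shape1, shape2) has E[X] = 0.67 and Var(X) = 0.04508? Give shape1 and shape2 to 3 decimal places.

Write ν = shape1+shape2; then shape1 = μν and Var = μ(1−μ)/(ν+1).
ν = μ(1−μ)/Var − 1 = 0.2211/0.04508 − 1 = 3.9046.
shape1 = 0.67·3.9046 = 2.616, shape2 = 0.33·3.9046 = 1.289.

shape1 = 2.616, shape2 = 1.289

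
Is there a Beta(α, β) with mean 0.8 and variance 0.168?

No

The Beta variance bound is σ² < μ(1−μ).
Here μ(1−μ) = 0.8×0.2 = 0.16, and 0.168 ≥ 0.16.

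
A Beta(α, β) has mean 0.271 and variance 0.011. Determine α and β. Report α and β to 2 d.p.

By moment matching, α+β = μ(1−μ)/σ² − 1 = (0.271·0.729)/0.011 − 1 = 17.9599 − 1 = 16.9599.
Since α/(α+β) = μ, α = 0.271·16.9599 = 4.60 and β = 0.729·16.9599 = 12.36.

α = 4.60, β = 12.36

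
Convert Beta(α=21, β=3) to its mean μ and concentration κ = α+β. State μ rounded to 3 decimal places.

μ = 0.875, κ = 24

κ = α+β = 21+3 = 24; μ = α/κ = 21/24 = 0.875.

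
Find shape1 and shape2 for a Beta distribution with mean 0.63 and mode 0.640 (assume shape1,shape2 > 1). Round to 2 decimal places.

With s = shape1+shape2: μ = shape1/s and mode = (shape1−1)/(s−2). Eliminating shape1 = μs,
μs − 1 = m(s−2) ⇒ s(μ−m) = 1−2m ⇒ s = -0.280/-0.010 = 28.0000.
So shape1 = μs = 17.64, shape2 = (1−μ)s = 10.36.

shape1 = 17.64, shape2 = 10.36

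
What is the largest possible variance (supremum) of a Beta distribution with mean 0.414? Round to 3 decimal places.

0.243

Var = μ(1−μ)/(α+β+1), which approaches μ(1−μ) as α+β → 0.
So the supremum is μ(1−μ) = 0.414×0.586 = 0.243.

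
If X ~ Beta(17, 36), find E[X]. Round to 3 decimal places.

0.321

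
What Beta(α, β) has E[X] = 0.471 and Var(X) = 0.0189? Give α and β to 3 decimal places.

α = 5.738, β = 6.445

Let s = α+β. The Beta variance is μ(1−μ)/(s+1).
So s+1 = μ(1−μ)/σ² = (0.471×0.529)/0.0189 = 0.249159/0.0189 = 13.1830, giving s = 12.1830.
Then α = μs = 0.471×12.1830 = 5.738 and β = (1−μ)s = 0.529×12.1830 = 6.445.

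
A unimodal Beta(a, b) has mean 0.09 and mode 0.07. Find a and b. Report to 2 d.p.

a = 3.87, b = 39.13

Let s = a+b. Mean gives a = μs = 0.09s; mode gives (a−1)/(s−2) = 0.07.
Substituting: 0.09s − 1 = 0.07(s−2) = 0.07s − 0.14, so 0.02s = 0.86 and s = 43.0000.
Then a = 0.09×43.0000 = 3.87 and b = s−a = 39.13.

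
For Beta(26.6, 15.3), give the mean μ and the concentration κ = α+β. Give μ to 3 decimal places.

μ = 0.635, κ = 41.9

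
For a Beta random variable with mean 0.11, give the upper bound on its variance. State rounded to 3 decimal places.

0.098

Var = μ(1−μ)/(α+β+1), which approaches μ(1−μ) as α+β → 0.
So the supremum is μ(1−μ) = 0.11×0.89 = 0.098.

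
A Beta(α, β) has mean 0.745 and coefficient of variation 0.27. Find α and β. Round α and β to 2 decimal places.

σ = CV·μ = 0.27×0.745 = 0.20115, so σ² = 0.040461.
s+1 = μ(1−μ)/σ² = 0.189975/0.040461 = 4.6952, so s = α+β = 3.6952.
α = μs = 2.75, β = (1−μ)s = 0.94.

α = 2.75, β = 0.94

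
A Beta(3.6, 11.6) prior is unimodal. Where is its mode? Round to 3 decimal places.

The density x^(α−1)(1−x)^(β−1) is maximised at (α−1)/(α+β−2) = 2.6/13.2 = 0.197.

0.197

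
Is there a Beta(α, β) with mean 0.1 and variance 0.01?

Yes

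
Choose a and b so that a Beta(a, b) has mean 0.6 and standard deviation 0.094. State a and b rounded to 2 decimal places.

a = 15.70, b = 10.46

σ² = 0.094² = 0.008836.
With s = a+b, Var = μ(1−μ)/(s+1), so s+1 = (0.6×0.4)/0.008836 = 27.1616 and s = 26.1616.
a = μs = 15.70, b = (1−μ)s = 10.46.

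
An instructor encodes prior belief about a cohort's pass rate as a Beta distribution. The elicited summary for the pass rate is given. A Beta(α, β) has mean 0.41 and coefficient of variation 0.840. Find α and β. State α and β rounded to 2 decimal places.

α = 0.43, β = 0.61

σ = CV·μ = 0.840×0.41 = 0.34440, so σ² = 0.118611.
s+1 = μ(1−μ)/σ² = 0.2419/0.118611 = 2.0394, so s = α+β = 1.0394.
α = μs = 0.43, β = (1−μ)s = 0.61.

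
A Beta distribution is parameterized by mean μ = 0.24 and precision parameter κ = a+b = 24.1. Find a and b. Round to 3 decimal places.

a = 5.784, b = 18.316

Split κ in proportion μ : (1−μ): a = 0.24·24.1 = 5.784, b = 24.1 − 5.784 = 18.316.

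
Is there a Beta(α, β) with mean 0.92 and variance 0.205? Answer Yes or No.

No

A Beta with mean μ has variance μ(1−μ)/(α+β+1) < μ(1−μ).
Here μ(1−μ) = 0.92×0.08 = 0.0736, and 0.205 ≥ 0.0736.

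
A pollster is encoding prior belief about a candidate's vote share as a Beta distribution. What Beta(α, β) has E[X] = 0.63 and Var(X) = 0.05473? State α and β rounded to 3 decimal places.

α = 2.053, β = 1.206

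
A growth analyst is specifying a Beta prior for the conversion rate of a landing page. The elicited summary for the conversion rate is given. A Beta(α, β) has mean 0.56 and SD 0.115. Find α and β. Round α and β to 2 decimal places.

α = 9.87, β = 7.76

First σ² = 0.013225. Setting α = μn, β = (1−μ)n with n = α+β,
μ(1−μ)/(n+1) = 0.013225 ⇒ n+1 = 0.2464/0.013225 = 18.6314 ⇒ n = 17.6314.
Hence α = 0.56×17.6314 = 9.87, β = 0.44×17.6314 = 7.76.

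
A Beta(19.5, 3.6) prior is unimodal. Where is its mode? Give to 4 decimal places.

With α,β > 1, mode = (α−1)/(α+β−2) = 18.5/21.1 = 0.8768.

0.8768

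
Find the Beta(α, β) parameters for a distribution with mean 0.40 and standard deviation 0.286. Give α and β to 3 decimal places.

α = 0.774, β = 1.160

σ² = 0.286² = 0.081796.
With s = α+β, Var = μ(1−μ)/(s+1), so s+1 = (0.40×0.60)/0.081796 = 2.9341 and s = 1.9341.
α = μs = 0.774, β = (1−μ)s = 1.160.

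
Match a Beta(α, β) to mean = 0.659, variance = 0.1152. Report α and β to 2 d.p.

Write ν = α+β; then α = μν and Var = μ(1−μ)/(ν+1).
ν = μ(1−μ)/Var − 1 = 0.224719/0.1152 − 1 = 0.9507.
α = 0.659·0.9507 = 0.63, β = 0.341·0.9507 = 0.32.

α = 0.63, β = 0.32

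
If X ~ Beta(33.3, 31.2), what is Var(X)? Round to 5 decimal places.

μ = 33.3/64.5 = 0.516279; Var = μ(1−μ)/(α+β+1) = 0.2497350/65.5 = 0.00381.

0.00381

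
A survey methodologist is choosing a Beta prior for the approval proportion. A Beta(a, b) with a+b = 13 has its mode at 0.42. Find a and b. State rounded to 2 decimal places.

For a,b>1 the mode is (a−1)/(a+b−2), so a = mode·(κ−2)+1 = 0.42×11+1 = 5.62.
And b = (1−mode)·(κ−2)+1 = 0.58×11+1 = 7.38.

a = 5.62, b = 7.38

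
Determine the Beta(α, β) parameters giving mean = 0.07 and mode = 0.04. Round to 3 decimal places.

Let s = α+β. Mean gives α = μs = 0.07s; mode gives (α−1)/(s−2) = 0.04.
Substituting: 0.07s − 1 = 0.04(s−2) = 0.04s − 0.08, so 0.03s = 0.92 and s = 30.6667.
Then α = 0.07×30.6667 = 2.147 and β = s−α = 28.520.

α = 2.147, β = 28.520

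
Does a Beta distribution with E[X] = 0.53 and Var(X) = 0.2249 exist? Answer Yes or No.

Yes

For any Beta, Var(X) < E[X]·(1−E[X]).
Here μ(1−μ) = 0.53×0.47 = 0.2491, and 0.2249 < 0.2491.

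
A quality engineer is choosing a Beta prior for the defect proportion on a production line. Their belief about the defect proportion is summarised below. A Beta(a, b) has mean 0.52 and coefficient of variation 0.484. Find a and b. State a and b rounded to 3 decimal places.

Var = (CV·μ)² = (0.484×0.52)² = 0.063343.
a+b = μ(1−μ)/Var − 1 = 0.2496/0.063343 − 1 = 2.9405.
Thus a = 0.52·2.9405 = 1.529 and b = 0.48·2.9405 = 1.411.

a = 1.529, b = 1.411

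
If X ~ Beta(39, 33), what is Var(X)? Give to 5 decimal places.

0.00340

μ = 39/72 = 0.541667; Var = μ(1−μ)/(α+β+1) = 0.2482639/73 = 0.00340.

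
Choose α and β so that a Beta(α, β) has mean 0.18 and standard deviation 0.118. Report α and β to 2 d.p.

α = 1.73, β = 7.87

Variance = 0.118² = 0.013924. The moment-matching identity α+β = μ(1−μ)/Var − 1 gives
α+β = 0.1476/0.013924 − 1 = 9.6004, so α = μ·9.6004 = 1.73 and β = (1−μ)·9.6004 = 7.87.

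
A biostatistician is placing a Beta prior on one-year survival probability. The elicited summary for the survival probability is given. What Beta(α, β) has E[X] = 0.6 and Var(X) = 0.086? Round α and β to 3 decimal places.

Write ν = α+β; then α = μν and Var = μ(1−μ)/(ν+1).
ν = μ(1−μ)/Var − 1 = 0.24/0.086 − 1 = 1.7907.
α = 0.6·1.7907 = 1.074, β = 0.4·1.7907 = 0.716.

α = 1.074, β = 0.716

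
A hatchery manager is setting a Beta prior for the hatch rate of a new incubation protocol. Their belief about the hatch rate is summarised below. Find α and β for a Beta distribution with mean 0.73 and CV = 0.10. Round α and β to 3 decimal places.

σ = CV·μ = 0.10×0.73 = 0.07300, so σ² = 0.005329.
s+1 = μ(1−μ)/σ² = 0.1971/0.005329 = 36.9863, so s = α+β = 35.9863.
α = μs = 26.270, β = (1−μ)s = 9.716.

α = 26.270, β = 9.716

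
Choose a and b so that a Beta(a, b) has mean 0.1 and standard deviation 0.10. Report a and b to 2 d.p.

a = 0.80, b = 7.20

σ² = 0.10² = 0.0100.
With s = a+b, Var = μ(1−μ)/(s+1), so s+1 = (0.1×0.9)/0.0100 = 9.0000 and s = 8.0000.
a = μs = 0.80, b = (1−μ)s = 7.20.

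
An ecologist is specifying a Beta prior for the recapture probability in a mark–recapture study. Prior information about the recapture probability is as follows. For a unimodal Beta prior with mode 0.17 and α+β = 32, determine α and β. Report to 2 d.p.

α = 6.10, β = 25.90

For α,β>1 the mode is (α−1)/(α+β−2), so α = mode·(κ−2)+1 = 0.17×30+1 = 6.10.
And β = (1−mode)·(κ−2)+1 = 0.83×30+1 = 25.90.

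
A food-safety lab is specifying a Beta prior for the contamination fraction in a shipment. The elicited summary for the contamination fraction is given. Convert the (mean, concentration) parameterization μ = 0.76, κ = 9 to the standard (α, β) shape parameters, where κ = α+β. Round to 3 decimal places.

Split κ in proportion μ : (1−μ): α = 0.76·9 = 6.840, β = 9 − 6.840 = 2.160.

α = 6.840, β = 2.160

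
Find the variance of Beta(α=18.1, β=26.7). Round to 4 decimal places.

Var = αβ/[(α+β)²(α+β+1)] = (18.1×26.7)/(44.8²×45.8) = 483.27/91922.432 = 0.0053.

0.0053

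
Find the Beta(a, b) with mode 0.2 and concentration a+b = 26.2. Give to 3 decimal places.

Since the density peak of Beta(a,b) is at (a−1)/(a+b−2),
a = 1 + 0.2(26.2−2) = 5.840 and b = 26.2 − 5.840 = 20.360.

a = 5.840, b = 20.360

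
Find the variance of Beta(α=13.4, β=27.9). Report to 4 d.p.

0.0052

Var = αβ/[(α+β)²(α+β+1)] = (13.4×27.9)/(41.3²×42.3) = 373.86/72150.687 = 0.0052.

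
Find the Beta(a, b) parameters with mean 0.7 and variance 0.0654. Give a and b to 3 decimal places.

Write ν = a+b; then a = μν and Var = μ(1−μ)/(ν+1).
ν = μ(1−μ)/Var − 1 = 0.21/0.0654 − 1 = 2.2110.
a = 0.7·2.2110 = 1.548, b = 0.3·2.2110 = 0.663.

a = 1.548, b = 0.663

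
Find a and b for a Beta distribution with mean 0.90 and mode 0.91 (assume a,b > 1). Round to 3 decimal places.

With s = a+b: μ = a/s and mode = (a−1)/(s−2). Eliminating a = μs,
μs − 1 = m(s−2) ⇒ s(μ−m) = 1−2m ⇒ s = -0.82/-0.01 = 82.0000.
So a = μs = 73.800, b = (1−μ)s = 8.200.

a = 73.800, b = 8.200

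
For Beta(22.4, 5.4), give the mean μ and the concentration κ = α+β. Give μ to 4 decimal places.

κ = α+β = 22.4+5.4 = 27.8; μ = α/κ = 22.4/27.8 = 0.8058.

μ = 0.8058, κ = 27.8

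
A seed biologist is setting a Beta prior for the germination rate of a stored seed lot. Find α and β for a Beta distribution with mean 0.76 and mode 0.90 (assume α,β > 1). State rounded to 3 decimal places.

Let s = α+β. Mean gives α = μs = 0.76s; mode gives (α−1)/(s−2) = 0.90.
Substituting: 0.76s − 1 = 0.90(s−2) = 0.90s − 1.80, so -0.14s = -0.80 and s = 5.7143.
Then α = 0.76×5.7143 = 4.343 and β = s−α = 1.371.

α = 4.343, β = 1.371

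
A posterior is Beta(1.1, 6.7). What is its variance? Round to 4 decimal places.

0.0138

α+β = 7.8 and αβ = 7.37, so Var = αβ/[(α+β)²(α+β+1)] = 7.37/535.392 = 0.0138.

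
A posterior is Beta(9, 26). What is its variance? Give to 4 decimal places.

α+β = 35 and αβ = 234, so Var = αβ/[(α+β)²(α+β+1)] = 234/44100 = 0.0053.

0.0053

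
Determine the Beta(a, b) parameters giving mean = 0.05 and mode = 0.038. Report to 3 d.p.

a = 3.850, b = 73.150

Let s = a+b. Mean gives a = μs = 0.05s; mode gives (a−1)/(s−2) = 0.038.
Substituting: 0.05s − 1 = 0.038(s−2) = 0.038s − 0.076, so 0.012s = 0.924 and s = 77.0000.
Then a = 0.05×77.0000 = 3.850 and b = s−a = 73.150.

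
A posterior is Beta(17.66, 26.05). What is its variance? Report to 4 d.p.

μ = 17.66/43.71 = 0.404027; Var = μ(1−μ)/(α+β+1) = 0.2407891/44.71 = 0.0054.

0.0054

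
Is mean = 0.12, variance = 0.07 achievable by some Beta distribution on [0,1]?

A Beta with mean μ has variance μ(1−μ)/(α+β+1) < μ(1−μ).
Here μ(1−μ) = 0.12×0.88 = 0.1056, and 0.07 < 0.1056.

Yes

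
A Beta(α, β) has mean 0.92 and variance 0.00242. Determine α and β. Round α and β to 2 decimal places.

α = 27.06, β = 2.35

Write ν = α+β; then α = μν and Var = μ(1−μ)/(ν+1).
ν = μ(1−μ)/Var − 1 = 0.0736/0.00242 − 1 = 29.4132.
α = 0.92·29.4132 = 27.06, β = 0.08·29.4132 = 2.35.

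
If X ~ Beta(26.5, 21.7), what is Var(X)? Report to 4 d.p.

0.0050

α+β = 48.2 and αβ = 575.05, so Var = αβ/[(α+β)²(α+β+1)] = 575.05/114303.408 = 0.0050.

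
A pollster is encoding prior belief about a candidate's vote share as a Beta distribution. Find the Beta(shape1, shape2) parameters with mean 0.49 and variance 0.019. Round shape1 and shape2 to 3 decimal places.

shape1 = 5.955, shape2 = 6.198

Let s = shape1+shape2. The Beta variance is μ(1−μ)/(s+1).
So s+1 = μ(1−μ)/σ² = (0.49×0.51)/0.019 = 0.2499/0.019 = 13.1526, giving s = 12.1526.
Then shape1 = μs = 0.49×12.1526 = 5.955 and shape2 = (1−μ)s = 0.51×12.1526 = 6.198.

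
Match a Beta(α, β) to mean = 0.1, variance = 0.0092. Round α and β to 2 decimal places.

α = 0.88, β = 7.90

By moment matching, α+β = μ(1−μ)/σ² − 1 = (0.1·0.9)/0.0092 − 1 = 9.7826 − 1 = 8.7826.
Since α/(α+β) = μ, α = 0.1·8.7826 = 0.88 and β = 0.9·8.7826 = 7.90.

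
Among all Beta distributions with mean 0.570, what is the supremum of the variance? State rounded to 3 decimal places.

For fixed mean μ the Beta variance is μ(1−μ)/(α+β+1), increasing as α+β decreases.
Its least upper bound (not attained) is μ(1−μ) = 0.570·0.430 = 0.245.

0.245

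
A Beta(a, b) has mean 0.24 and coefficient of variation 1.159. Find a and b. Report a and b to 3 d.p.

σ = CV·μ = 1.159×0.24 = 0.27816, so σ² = 0.077373.
s+1 = μ(1−μ)/σ² = 0.1824/0.077373 = 2.3574, so s = a+b = 1.3574.
a = μs = 0.326, b = (1−μ)s = 1.032.

a = 0.326, b = 1.032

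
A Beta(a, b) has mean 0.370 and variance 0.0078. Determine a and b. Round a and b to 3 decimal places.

By moment matching, a+b = μ(1−μ)/σ² − 1 = (0.370·0.630)/0.0078 − 1 = 29.8846 − 1 = 28.8846.
Since a/(a+b) = μ, a = 0.370·28.8846 = 10.687 and b = 0.630·28.8846 = 18.197.

a = 10.687, b = 18.197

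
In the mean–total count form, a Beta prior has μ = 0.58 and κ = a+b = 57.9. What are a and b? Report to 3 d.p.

a = 33.582, b = 24.318

Split κ in proportion μ : (1−μ): a = 0.58·57.9 = 33.582, b = 57.9 − 33.582 = 24.318.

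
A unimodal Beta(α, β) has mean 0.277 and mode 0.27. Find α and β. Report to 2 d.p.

With s = α+β: μ = α/s and mode = (α−1)/(s−2). Eliminating α = μs,
μs − 1 = m(s−2) ⇒ s(μ−m) = 1−2m ⇒ s = 0.46/0.007 = 65.7143.
So α = μs = 18.20, β = (1−μ)s = 47.51.

α = 18.20, β = 47.51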